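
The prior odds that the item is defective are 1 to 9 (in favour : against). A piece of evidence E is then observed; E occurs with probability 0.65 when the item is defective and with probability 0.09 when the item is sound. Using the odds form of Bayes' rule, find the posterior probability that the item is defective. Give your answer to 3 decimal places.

Posterior probability ≈ 0.445

Prior odds = 1/9 = 0.11111. In log-odds, ln(0.11111) = -2.1972.
Add log likelihood ratio: ln(7.2222) = 1.9772.
Posterior log-odds = -0.22006, so posterior odds = exp(-0.22006) = 0.80247. Converting, P(H|E) = 0.80247/1.8025 = 0.445.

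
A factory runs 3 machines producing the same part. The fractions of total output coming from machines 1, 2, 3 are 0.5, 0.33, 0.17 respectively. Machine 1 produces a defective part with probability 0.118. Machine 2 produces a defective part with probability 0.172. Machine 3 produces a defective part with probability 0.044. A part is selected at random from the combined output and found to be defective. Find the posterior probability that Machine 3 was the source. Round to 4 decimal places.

Posterior probability ≈ 0.0607

Tabulate prior·likelihood by source: [1] prior 0.5, lik 0.118, product 0.05900; [2] prior 0.33, lik 0.172, product 0.05676; [3] prior 0.17, lik 0.044, product 0.007480.
Normalizing constant = 0.12324; the posterior for Machine 3 is its product over the sum, 0.007480/0.12324 = 0.0607.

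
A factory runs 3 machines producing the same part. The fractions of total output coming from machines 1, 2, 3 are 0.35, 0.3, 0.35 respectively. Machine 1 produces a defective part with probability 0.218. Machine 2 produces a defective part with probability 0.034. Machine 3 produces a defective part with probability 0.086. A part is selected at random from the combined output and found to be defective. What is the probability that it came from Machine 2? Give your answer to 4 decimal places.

P(defective|M1) = 0.218; P(defective|M2) = 0.034; P(defective|M3) = 0.086.
Prior × likelihood for each source: 0.35·0.218=0.07630, 0.3·0.034=0.01020, 0.35·0.086=0.03010. Summing gives P(defective) = 0.11660.
P(Machine 2 | defective) = 0.01020 / 0.11660 = 0.0875.

Posterior probability ≈ 0.0875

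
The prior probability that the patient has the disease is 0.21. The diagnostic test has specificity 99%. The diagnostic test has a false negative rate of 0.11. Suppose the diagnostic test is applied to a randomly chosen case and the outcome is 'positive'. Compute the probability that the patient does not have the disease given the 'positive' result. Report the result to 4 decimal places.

P(¬H | E) ≈ 0.0406

Let H be the event that the patient has the disease. P(H) = 0.21, so P(¬H) = 0.79. With E the 'positive' result, P(E|H) = 0.89 and P(E|¬H) = 0.01.
P(E) = 0.89·0.21 + 0.01·0.79 = 0.18690 + 0.0079000 = 0.19480.
By Bayes' theorem, P(H|E) = 0.18690 / 0.19480 = 0.9594. Hence P(¬H|E) = 1 − 0.9594 = 0.0406.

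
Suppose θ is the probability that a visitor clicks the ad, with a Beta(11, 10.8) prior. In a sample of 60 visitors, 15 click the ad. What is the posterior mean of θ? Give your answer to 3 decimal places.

Observing 15 successes and 45 failures updates Beta(11, 10.8) by adding the success and failure counts to the two shape parameters: α = 11+15 = 26, β = 10.8+45 = 55.8.
E[θ | data] = 26/(26+55.8) = 0.318.

Posterior mean ≈ 0.318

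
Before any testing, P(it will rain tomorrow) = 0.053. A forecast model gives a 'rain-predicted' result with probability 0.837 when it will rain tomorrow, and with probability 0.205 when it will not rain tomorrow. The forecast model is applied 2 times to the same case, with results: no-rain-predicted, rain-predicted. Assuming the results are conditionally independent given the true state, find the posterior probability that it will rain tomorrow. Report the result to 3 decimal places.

Posterior P(H) ≈ 0.045

With H the event that it will rain tomorrow, the joint likelihood of the observed sequence is P(data|H) = 0.163·0.837 = 0.13643 and P(data|¬H) = 0.795·0.205 = 0.16298.
Bayes: P(H|data) = 0.053·0.13643 / (0.053·0.13643 + 0.947·0.16298) = 0.0072308/0.16157 = 0.0448.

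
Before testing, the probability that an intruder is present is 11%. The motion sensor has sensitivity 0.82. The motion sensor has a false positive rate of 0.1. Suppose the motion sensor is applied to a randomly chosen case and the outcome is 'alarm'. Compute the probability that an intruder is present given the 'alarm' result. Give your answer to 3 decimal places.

P(H | E) ≈ 0.503

Write H for 'an intruder is present'. Prior odds H:¬H = 0.11/0.89 = 0.12360. For the 'alarm' outcome, the likelihood ratio is 0.82/0.1 = 8.2000.
Posterior odds = 0.12360 × 8.2000 = 1.0135, so P(H|E) = 1.0135/(1+1.0135) = 0.503.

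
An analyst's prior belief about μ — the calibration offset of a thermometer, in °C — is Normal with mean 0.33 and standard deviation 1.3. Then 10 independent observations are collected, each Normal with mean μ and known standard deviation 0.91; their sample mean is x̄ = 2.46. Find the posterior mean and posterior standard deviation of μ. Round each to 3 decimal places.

Posterior mean ≈ 2.361; posterior SD ≈ 0.281

With known σ, the Normal prior is conjugate. Weight on the data is w = (n/σ²)/(n/σ² + 1/τ₀²) = 12.0758/(12.0758+0.591716) = 0.95329.
Posterior mean = w·x̄ + (1−w)·μ₀ = 0.95329·2.46 + 0.046711·0.33 = 2.361. Posterior variance = 1/(12.0758+0.591716) = 0.0789418, so SD = 0.281.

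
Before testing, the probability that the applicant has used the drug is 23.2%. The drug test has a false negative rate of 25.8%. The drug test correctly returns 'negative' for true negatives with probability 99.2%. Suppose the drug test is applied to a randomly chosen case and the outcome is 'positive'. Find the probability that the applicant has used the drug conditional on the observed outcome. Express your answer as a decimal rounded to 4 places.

P(H | E) ≈ 0.9655

Write H for 'the applicant has used the drug'. Prior odds H:¬H = 0.232/0.768 = 0.30208. For the 'positive' outcome, the likelihood ratio is 0.742/0.008 = 92.750.
Posterior odds = 0.30208 × 92.750 = 28.018, so P(H|E) = 28.018/(1+28.018) = 0.9655.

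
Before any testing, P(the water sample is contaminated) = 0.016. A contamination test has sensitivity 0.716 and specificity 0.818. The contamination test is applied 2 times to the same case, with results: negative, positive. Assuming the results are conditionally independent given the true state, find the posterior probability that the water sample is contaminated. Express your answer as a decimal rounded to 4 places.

With H the event that the water sample is contaminated, the joint likelihood of the observed sequence is P(data|H) = 0.284·0.716 = 0.20334 and P(data|¬H) = 0.818·0.182 = 0.14888.
Bayes: P(H|data) = 0.016·0.20334 / (0.016·0.20334 + 0.984·0.14888) = 0.0032535/0.14975 = 0.0217.

Posterior P(H) ≈ 0.0217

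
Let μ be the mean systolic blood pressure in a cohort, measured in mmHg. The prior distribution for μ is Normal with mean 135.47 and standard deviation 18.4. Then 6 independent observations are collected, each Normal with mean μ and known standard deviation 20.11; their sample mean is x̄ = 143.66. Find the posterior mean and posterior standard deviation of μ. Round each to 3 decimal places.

Prior precision 1/τ₀² = 1/18.4² = 0.00295369; data precision n/σ² = 6/20.11² = 0.0148364.
Posterior precision = 0.00295369 + 0.0148364 = 0.0177900, giving posterior SD = 1/√0.0177900 = 7.497.
Posterior mean = (0.00295369·135.47 + 0.0148364·143.66) / 0.0177900 = 142.300.

Posterior mean ≈ 142.300; posterior SD ≈ 7.497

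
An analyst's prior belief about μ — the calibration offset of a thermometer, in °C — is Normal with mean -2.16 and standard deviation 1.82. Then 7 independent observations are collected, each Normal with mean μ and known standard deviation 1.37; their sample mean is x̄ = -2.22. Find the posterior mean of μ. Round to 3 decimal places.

Prior precision 1/τ₀² = 1/1.82² = 0.301896; data precision n/σ² = 7/1.37² = 3.72955.
Posterior precision = 0.301896 + 3.72955 = 4.03145.
Posterior mean = (0.301896·-2.16 + 3.72955·-2.22) / 4.03145 = -2.216.

Posterior mean ≈ -2.216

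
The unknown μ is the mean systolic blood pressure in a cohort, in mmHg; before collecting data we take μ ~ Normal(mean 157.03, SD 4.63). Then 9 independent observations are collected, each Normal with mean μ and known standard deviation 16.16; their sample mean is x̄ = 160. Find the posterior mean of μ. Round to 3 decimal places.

Posterior mean ≈ 158.292

Prior precision 1/τ₀² = 1/4.63² = 0.0466485; data precision n/σ² = 9/16.16² = 0.0344635.
Posterior precision = 0.0466485 + 0.0344635 = 0.0811121.
Posterior mean = (0.0466485·157.03 + 0.0344635·160) / 0.0811121 = 158.292.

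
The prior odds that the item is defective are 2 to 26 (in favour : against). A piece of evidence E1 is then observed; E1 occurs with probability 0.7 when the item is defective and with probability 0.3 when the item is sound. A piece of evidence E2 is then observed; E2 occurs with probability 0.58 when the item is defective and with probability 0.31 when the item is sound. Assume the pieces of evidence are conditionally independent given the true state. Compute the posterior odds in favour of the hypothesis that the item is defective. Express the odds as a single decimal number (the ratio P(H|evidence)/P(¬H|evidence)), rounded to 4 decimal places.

Posterior odds ≈ 0.3358

Prior odds = 2/26 = 0.076923.
Likelihood ratio for E1 = 0.7/0.3 = 2.3333.
Likelihood ratio for E2 = 0.58/0.31 = 1.8710.
Posterior odds = prior odds × LR₁ × LR₂ = 0.33581.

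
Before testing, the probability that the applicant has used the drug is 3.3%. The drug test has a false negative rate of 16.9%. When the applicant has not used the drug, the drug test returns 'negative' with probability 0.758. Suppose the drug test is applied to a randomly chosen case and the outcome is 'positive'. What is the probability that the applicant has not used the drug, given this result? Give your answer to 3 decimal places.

P(¬H | E) ≈ 0.895

Write H for 'the applicant has used the drug'. Prior odds H:¬H = 0.033/0.967 = 0.034126. For the 'positive' outcome, the likelihood ratio is 0.831/0.242 = 3.4339.
Posterior odds = 0.034126 × 3.4339 = 0.11719, so P(H|E) = 0.11719/(1+0.11719) = 0.105. Then P(¬H|E) = 1 − 0.105 = 0.895.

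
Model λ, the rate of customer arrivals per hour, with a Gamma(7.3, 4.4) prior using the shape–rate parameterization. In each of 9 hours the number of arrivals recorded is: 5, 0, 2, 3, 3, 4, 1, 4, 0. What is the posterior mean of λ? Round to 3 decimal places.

The Poisson likelihood adds the total count to the shape and the number of exposure periods to the rate. Here ∑xᵢ = 22 and n = 9, so shape 7.3→29.3 and rate 4.4→13.4.
Posterior mean = shape/rate = 29.3/13.4 = 2.187.

Posterior mean ≈ 2.187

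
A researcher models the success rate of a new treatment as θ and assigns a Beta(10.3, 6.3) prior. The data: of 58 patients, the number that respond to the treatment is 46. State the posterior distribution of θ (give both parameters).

Posterior: Beta(56.3, 18.3)

Observing 46 successes and 12 failures updates Beta(10.3, 6.3) by adding the success and failure counts to the two shape parameters: α = 10.3+46 = 56.3, β = 6.3+12 = 18.3.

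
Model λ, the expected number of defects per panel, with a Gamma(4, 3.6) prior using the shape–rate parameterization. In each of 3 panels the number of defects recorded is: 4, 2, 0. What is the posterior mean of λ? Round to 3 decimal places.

The Poisson likelihood adds the total count to the shape and the number of exposure periods to the rate. Here ∑xᵢ = 6 and n = 3, so shape 4→10 and rate 3.6→6.6.
E[λ | data] = 10/6.6 = 1.515.

Posterior mean ≈ 1.515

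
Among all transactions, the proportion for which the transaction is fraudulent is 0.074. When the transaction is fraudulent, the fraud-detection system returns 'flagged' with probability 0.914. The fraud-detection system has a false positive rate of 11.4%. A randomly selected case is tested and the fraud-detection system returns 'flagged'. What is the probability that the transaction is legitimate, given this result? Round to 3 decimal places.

P(¬H | E) ≈ 0.609

Write H for 'the transaction is fraudulent'. Prior odds H:¬H = 0.074/0.926 = 0.079914. For the 'flagged' outcome, the likelihood ratio is 0.914/0.114 = 8.0175.
Posterior odds = 0.079914 × 8.0175 = 0.64071, so P(H|E) = 0.64071/(1+0.64071) = 0.391. Then P(¬H|E) = 1 − 0.391 = 0.609.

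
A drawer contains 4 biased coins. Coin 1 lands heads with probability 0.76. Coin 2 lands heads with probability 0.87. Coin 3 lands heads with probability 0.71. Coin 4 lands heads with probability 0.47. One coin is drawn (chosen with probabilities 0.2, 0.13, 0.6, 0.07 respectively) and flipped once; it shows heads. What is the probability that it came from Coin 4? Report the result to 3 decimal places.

Tabulate prior·likelihood by source: [1] prior 0.2, lik 0.76, product 0.1520; [2] prior 0.13, lik 0.87, product 0.1131; [3] prior 0.6, lik 0.71, product 0.4260; [4] prior 0.07, lik 0.47, product 0.03290.
Normalizing constant = 0.72400; the posterior for Coin 4 is its product over the sum, 0.03290/0.72400 = 0.045.

Posterior probability ≈ 0.045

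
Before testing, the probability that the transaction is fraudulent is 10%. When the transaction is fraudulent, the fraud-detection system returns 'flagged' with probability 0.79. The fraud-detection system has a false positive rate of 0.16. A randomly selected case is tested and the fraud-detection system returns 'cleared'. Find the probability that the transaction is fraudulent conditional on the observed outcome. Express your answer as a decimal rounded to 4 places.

Let H be the event that the transaction is fraudulent. P(H) = 0.1, so P(¬H) = 0.9. With E the 'cleared' result, P(E|H) = 0.21 and P(E|¬H) = 0.84.
P(E) = 0.21·0.1 + 0.84·0.9 = 0.021000 + 0.75600 = 0.77700.
By Bayes' theorem, P(H|E) = 0.021000 / 0.77700 = 0.0270.

P(H | E) ≈ 0.0270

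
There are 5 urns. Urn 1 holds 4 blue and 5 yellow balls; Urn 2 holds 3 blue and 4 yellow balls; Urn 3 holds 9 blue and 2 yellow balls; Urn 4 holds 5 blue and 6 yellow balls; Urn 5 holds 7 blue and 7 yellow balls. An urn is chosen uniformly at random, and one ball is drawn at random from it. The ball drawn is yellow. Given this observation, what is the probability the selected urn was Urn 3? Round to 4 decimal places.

Posterior probability ≈ 0.0772

P(yellow|Urn 1) = 0.5556; P(yellow|Urn 2) = 0.5714; P(yellow|Urn 3) = 0.1818; P(yellow|Urn 4) = 0.5455; P(yellow|Urn 5) = 0.5.
Prior × likelihood for each source: 0.2·0.5556=0.1111, 0.2·0.5714=0.1143, 0.2·0.1818=0.03636, 0.2·0.5455=0.1091, 0.2·0.5=0.1000. Summing gives P(yellow) = 0.47085.
P(Urn 3 | yellow) = 0.03636 / 0.47085 = 0.0772.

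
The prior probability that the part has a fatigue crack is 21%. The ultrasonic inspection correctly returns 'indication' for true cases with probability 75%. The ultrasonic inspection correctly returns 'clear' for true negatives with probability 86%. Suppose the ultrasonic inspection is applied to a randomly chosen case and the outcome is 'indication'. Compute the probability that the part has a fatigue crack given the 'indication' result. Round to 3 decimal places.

Write H for 'the part has a fatigue crack'. Prior odds H:¬H = 0.21/0.79 = 0.26582. For the 'indication' outcome, the likelihood ratio is 0.75/0.14 = 5.3571.
Posterior odds = 0.26582 × 5.3571 = 1.4241, so P(H|E) = 1.4241/(1+1.4241) = 0.587.

P(H | E) ≈ 0.587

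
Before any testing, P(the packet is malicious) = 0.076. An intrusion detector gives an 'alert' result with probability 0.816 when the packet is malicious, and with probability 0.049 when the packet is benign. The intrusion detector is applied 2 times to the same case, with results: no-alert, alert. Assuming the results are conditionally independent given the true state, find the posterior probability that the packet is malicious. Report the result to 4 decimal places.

Posterior P(H) ≈ 0.2095

With H the event that the packet is malicious, the joint likelihood of the observed sequence is P(data|H) = 0.184·0.816 = 0.15014 and P(data|¬H) = 0.951·0.049 = 0.046599.
Bayes: P(H|data) = 0.076·0.15014 / (0.076·0.15014 + 0.924·0.046599) = 0.011411/0.054468 = 0.2095.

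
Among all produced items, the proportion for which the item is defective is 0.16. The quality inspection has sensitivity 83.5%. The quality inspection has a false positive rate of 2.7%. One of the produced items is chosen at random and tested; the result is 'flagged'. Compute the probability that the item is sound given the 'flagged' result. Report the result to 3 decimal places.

Write H for 'the item is defective'. Prior odds H:¬H = 0.16/0.84 = 0.19048. For the 'flagged' outcome, the likelihood ratio is 0.835/0.027 = 30.926.
Posterior odds = 0.19048 × 30.926 = 5.8907, so P(H|E) = 5.8907/(1+5.8907) = 0.855. Then P(¬H|E) = 1 − 0.855 = 0.145.

P(¬H | E) ≈ 0.145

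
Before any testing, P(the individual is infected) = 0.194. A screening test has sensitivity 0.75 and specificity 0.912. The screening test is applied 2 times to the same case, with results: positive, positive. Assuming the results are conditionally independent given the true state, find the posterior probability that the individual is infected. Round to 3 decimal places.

Posterior P(H) ≈ 0.946

Let H be the event that the individual is infected; start with P(H) = 0.194. P('positive'|H) = 0.75, P('positive'|¬H) = 0.088.
Update on result 1 ('positive'): P(H) ← 0.75·0.1940 / (0.75·0.1940 + 0.088·0.8060) = 0.14550/0.21643 = 0.6723.
Update on result 2 ('positive'): P(H) ← 0.75·0.6723 / (0.75·0.6723 + 0.088·0.3277) = 0.50421/0.53305 = 0.9459.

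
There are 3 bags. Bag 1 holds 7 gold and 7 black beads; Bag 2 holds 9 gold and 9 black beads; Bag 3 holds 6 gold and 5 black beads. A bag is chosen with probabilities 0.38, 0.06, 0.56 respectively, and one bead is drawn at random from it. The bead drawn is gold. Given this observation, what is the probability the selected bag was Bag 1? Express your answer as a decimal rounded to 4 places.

Posterior probability ≈ 0.3616

Tabulate prior·likelihood by source: [1] prior 0.38, lik 0.5, product 0.1900; [2] prior 0.06, lik 0.5, product 0.03000; [3] prior 0.56, lik 0.5455, product 0.3055.
Normalizing constant = 0.52545; the posterior for Bag 1 is its product over the sum, 0.1900/0.52545 = 0.3616.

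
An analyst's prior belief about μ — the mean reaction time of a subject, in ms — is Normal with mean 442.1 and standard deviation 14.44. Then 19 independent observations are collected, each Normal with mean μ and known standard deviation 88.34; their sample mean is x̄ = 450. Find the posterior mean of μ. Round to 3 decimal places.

With known σ, the Normal prior is conjugate. Weight on the data is w = (n/σ²)/(n/σ² + 1/τ₀²) = 0.00243466/(0.00243466+0.00479585) = 0.33672.
Posterior mean = w·x̄ + (1−w)·μ₀ = 0.33672·450 + 0.66328·442.1 = 444.760.

Posterior mean ≈ 444.760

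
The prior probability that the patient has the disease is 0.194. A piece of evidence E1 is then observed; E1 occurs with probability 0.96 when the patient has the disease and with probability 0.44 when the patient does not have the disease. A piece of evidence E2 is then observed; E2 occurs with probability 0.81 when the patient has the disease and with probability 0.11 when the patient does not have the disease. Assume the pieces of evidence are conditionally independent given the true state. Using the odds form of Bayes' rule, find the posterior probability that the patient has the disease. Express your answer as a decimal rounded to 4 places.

Posterior probability ≈ 0.7945

Prior odds = 0.194/(1−0.194) = 0.24069. In log-odds, ln(0.24069) = -1.4242.
Add log likelihood ratios: ln(2.1818) + ln(7.3636) = 2.7767.
Posterior log-odds = 1.3525, so posterior odds = exp(1.3525) = 3.8670. Converting, P(H|E) = 3.8670/4.8670 = 0.7945.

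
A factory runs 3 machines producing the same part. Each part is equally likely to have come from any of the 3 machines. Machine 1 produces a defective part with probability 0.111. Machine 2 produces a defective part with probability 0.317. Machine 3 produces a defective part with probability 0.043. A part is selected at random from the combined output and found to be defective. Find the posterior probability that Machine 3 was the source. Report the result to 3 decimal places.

Posterior probability ≈ 0.091

P(defective|M1) = 0.111; P(defective|M2) = 0.317; P(defective|M3) = 0.043.
Prior × likelihood for each source: 0.333333·0.111=0.03700, 0.333333·0.317=0.1057, 0.333333·0.043=0.01433. Summing gives P(defective) = 0.15700.
P(Machine 3 | defective) = 0.01433 / 0.15700 = 0.091.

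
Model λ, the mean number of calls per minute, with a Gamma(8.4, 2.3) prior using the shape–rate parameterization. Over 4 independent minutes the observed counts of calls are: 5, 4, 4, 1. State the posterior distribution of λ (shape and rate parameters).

Posterior: Gamma(shape=22.4, rate=6.3)

The Poisson likelihood adds the total count to the shape and the number of exposure periods to the rate. Here ∑xᵢ = 14 and n = 4, so shape 8.4→22.4 and rate 2.3→6.3.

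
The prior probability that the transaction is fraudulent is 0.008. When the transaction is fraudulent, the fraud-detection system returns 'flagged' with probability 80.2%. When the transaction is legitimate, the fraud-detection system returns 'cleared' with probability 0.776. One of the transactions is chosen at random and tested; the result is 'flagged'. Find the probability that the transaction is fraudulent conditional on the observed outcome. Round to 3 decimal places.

Write H for 'the transaction is fraudulent'. Prior odds H:¬H = 0.008/0.992 = 0.0080645. For the 'flagged' outcome, the likelihood ratio is 0.802/0.224 = 3.5804.
Posterior odds = 0.0080645 × 3.5804 = 0.028874, so P(H|E) = 0.028874/(1+0.028874) = 0.028.

P(H | E) ≈ 0.028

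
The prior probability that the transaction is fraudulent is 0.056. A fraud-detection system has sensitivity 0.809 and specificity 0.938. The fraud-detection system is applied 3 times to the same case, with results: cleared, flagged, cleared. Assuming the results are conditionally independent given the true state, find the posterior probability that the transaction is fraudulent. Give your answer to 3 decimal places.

Let H be the event that the transaction is fraudulent; start with P(H) = 0.056. P('flagged'|H) = 0.809, P('flagged'|¬H) = 0.062.
Update on result 1 ('cleared'): P(H) ← 0.191·0.0560 / (0.191·0.0560 + 0.938·0.9440) = 0.010696/0.89617 = 0.0119.
Update on result 2 ('flagged'): P(H) ← 0.809·0.0119 / (0.809·0.0119 + 0.062·0.9881) = 0.0096556/0.070916 = 0.1362.
Update on result 3 ('cleared'): P(H) ← 0.191·0.1362 / (0.191·0.1362 + 0.938·0.8638) = 0.026006/0.83629 = 0.0311.

Posterior P(H) ≈ 0.031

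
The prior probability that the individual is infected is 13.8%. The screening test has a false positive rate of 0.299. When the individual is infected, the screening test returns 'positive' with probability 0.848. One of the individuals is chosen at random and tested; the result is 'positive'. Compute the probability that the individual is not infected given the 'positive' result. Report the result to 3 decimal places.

P(¬H | E) ≈ 0.688

Write H for 'the individual is infected'. Prior odds H:¬H = 0.138/0.862 = 0.16009. For the 'positive' outcome, the likelihood ratio is 0.848/0.299 = 2.8361.
Posterior odds = 0.16009 × 2.8361 = 0.45404, so P(H|E) = 0.45404/(1+0.45404) = 0.312. Then P(¬H|E) = 1 − 0.312 = 0.688.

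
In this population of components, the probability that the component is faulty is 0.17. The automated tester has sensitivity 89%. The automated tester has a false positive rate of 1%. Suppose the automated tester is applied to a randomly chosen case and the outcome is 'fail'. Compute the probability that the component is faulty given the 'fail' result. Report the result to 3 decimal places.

P(H | E) ≈ 0.948

Write H for 'the component is faulty'. Prior odds H:¬H = 0.17/0.83 = 0.20482. For the 'fail' outcome, the likelihood ratio is 0.89/0.01 = 89.000.
Posterior odds = 0.20482 × 89.000 = 18.229, so P(H|E) = 18.229/(1+18.229) = 0.948.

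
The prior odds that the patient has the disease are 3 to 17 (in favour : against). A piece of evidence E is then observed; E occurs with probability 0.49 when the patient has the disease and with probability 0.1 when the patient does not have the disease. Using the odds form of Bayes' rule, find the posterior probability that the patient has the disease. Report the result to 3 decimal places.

Prior odds = 3/17 = 0.17647. In log-odds, ln(0.17647) = -1.7346.
Add log likelihood ratio: ln(4.9000) = 1.5892.
Posterior log-odds = -0.14537, so posterior odds = exp(-0.14537) = 0.86471. Converting, P(H|E) = 0.86471/1.8647 = 0.464.

Posterior probability ≈ 0.464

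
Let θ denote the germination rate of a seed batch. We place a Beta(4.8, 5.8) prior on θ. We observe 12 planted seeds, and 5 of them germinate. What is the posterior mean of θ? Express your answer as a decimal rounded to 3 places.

Posterior mean ≈ 0.434

Observing 5 successes and 7 failures updates Beta(4.8, 5.8) by adding the success and failure counts to the two shape parameters: α = 4.8+5 = 9.8, β = 5.8+7 = 12.8.
Posterior mean = α/(α+β) = 9.8/22.6 = 0.434.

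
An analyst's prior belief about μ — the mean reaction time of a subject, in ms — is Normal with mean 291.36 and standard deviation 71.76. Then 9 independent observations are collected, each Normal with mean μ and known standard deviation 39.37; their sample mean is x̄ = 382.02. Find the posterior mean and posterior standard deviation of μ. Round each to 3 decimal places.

Posterior mean ≈ 379.086; posterior SD ≈ 12.909

With known σ, the Normal prior is conjugate. Weight on the data is w = (n/σ²)/(n/σ² + 1/τ₀²) = 0.00580646/(0.00580646+0.00019419) = 0.96764.
Posterior mean = w·x̄ + (1−w)·μ₀ = 0.96764·382.02 + 0.032362·291.36 = 379.086. Posterior variance = 1/(0.00580646+0.00019419) = 166.648, so SD = 12.909.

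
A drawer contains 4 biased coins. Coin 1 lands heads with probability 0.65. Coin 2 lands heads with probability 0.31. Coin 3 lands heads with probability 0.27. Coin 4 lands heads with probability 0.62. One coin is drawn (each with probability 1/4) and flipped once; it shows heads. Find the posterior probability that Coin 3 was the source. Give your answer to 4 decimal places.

Posterior probability ≈ 0.1459

Tabulate prior·likelihood by source: [1] prior 0.25, lik 0.65, product 0.1625; [2] prior 0.25, lik 0.31, product 0.07750; [3] prior 0.25, lik 0.27, product 0.06750; [4] prior 0.25, lik 0.62, product 0.1550.
Normalizing constant = 0.46250; the posterior for Coin 3 is its product over the sum, 0.06750/0.46250 = 0.1459.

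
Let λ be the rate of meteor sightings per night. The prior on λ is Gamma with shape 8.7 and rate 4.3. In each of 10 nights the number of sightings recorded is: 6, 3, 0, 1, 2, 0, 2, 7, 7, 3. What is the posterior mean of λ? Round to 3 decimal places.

Posterior mean ≈ 2.776

The Poisson likelihood adds the total count to the shape and the number of exposure periods to the rate. Here ∑xᵢ = 31 and n = 10, so shape 8.7→39.7 and rate 4.3→14.3.
Posterior mean = shape/rate = 39.7/14.3 = 2.776.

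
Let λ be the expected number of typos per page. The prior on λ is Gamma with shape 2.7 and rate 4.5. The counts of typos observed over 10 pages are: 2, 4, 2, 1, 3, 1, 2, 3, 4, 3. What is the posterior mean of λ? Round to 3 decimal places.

Posterior mean ≈ 1.910

Total count ∑xᵢ = 25 over n = 10 pages.
Gamma is conjugate to the Poisson likelihood: posterior is Gamma(shape = 2.7+25 = 27.7, rate = 4.5+10 = 14.5).
Posterior mean = shape/rate = 27.7/14.5 = 1.910.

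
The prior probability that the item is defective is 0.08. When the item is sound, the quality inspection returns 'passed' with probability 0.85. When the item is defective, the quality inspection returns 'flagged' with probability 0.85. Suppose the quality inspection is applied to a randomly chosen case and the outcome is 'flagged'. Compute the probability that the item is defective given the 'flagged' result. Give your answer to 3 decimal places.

Write H for 'the item is defective'. Prior odds H:¬H = 0.08/0.92 = 0.086957. For the 'flagged' outcome, the likelihood ratio is 0.85/0.15 = 5.6667.
Posterior odds = 0.086957 × 5.6667 = 0.49275, so P(H|E) = 0.49275/(1+0.49275) = 0.330.

P(H | E) ≈ 0.330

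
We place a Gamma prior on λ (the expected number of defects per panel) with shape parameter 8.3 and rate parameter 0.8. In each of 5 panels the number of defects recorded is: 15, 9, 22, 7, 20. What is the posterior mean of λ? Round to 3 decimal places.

Total count ∑xᵢ = 73 over n = 5 panels.
Gamma is conjugate to the Poisson likelihood: posterior is Gamma(shape = 8.3+73 = 81.3, rate = 0.8+5 = 5.8).
E[λ | data] = 81.3/5.8 = 14.017.

Posterior mean ≈ 14.017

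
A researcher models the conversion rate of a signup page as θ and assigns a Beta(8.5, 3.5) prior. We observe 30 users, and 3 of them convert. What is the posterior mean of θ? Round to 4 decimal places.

Posterior mean ≈ 0.2738

The binomial likelihood is conjugate to the Beta prior: with 3 successes and 27 failures, the posterior is Beta(8.5+3, 3.5+27) = Beta(11.5, 30.5).
Posterior mean = α/(α+β) = 11.5/42 = 0.2738.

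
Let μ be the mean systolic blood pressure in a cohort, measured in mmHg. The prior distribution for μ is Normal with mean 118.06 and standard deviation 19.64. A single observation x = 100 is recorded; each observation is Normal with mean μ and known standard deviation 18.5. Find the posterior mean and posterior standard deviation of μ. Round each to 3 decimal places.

With known σ, the Normal prior is conjugate. Weight on the data is w = (n/σ²)/(n/σ² + 1/τ₀²) = 0.00292184/(0.00292184+0.00259249) = 0.52986.
Posterior mean = w·x̄ + (1−w)·μ₀ = 0.52986·100 + 0.47014·118.06 = 108.491. Posterior variance = 1/(0.00292184+0.00259249) = 181.346, so SD = 13.466.

Posterior mean ≈ 108.491; posterior SD ≈ 13.466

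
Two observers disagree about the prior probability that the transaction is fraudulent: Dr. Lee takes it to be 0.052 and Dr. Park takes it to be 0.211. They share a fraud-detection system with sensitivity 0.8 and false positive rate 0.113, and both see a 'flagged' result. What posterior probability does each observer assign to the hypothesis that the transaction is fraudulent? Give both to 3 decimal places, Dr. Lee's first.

Dr. Lee: 0.280; Dr. Park: 0.654

The likelihood ratio for a 'flagged' result is 0.8/0.113 = 7.0796.
Dr. Lee: prior odds 0.052/0.948 = 0.054852; posterior odds 0.38834; posterior probability 0.280.
Dr. Park: prior odds 0.211/0.789 = 0.26743; posterior odds 1.8933; posterior probability 0.654.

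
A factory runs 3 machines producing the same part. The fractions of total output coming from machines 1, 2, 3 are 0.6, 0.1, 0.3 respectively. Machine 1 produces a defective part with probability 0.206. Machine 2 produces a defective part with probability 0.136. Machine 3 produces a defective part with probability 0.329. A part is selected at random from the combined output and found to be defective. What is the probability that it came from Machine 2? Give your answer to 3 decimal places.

P(defective|M1) = 0.206; P(defective|M2) = 0.136; P(defective|M3) = 0.329.
Prior × likelihood for each source: 0.6·0.206=0.1236, 0.1·0.136=0.01360, 0.3·0.329=0.09870. Summing gives P(defective) = 0.23590.
P(Machine 2 | defective) = 0.01360 / 0.23590 = 0.058.

Posterior probability ≈ 0.058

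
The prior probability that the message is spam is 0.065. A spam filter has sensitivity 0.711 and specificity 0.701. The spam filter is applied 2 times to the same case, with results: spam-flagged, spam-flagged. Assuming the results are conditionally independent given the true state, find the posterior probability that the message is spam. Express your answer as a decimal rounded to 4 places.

Posterior P(H) ≈ 0.2822

With H the event that the message is spam, the joint likelihood of the observed sequence is P(data|H) = 0.711·0.711 = 0.50552 and P(data|¬H) = 0.299·0.299 = 0.089401.
Bayes: P(H|data) = 0.065·0.50552 / (0.065·0.50552 + 0.935·0.089401) = 0.032859/0.11645 = 0.2822.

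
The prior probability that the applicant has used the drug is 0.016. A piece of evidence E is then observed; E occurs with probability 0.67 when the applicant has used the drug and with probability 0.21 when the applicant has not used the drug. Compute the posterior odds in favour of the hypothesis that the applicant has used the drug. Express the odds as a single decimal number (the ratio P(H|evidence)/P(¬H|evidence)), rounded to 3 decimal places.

Posterior odds ≈ 0.052

Prior odds = 0.016/(1−0.016) = 0.016260.
Likelihood ratio for E = 0.67/0.21 = 3.1905.
Posterior odds = prior odds × LR = 0.051878.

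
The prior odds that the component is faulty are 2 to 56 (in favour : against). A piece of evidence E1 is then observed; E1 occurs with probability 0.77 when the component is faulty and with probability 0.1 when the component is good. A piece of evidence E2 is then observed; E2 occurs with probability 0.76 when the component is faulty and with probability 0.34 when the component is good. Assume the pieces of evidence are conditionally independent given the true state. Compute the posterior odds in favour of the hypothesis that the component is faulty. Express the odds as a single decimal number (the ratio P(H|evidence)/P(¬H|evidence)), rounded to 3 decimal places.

Prior odds = 2/56 = 0.035714. In log-odds, ln(0.035714) = -3.3322.
Add log likelihood ratios: ln(7.7000) + ln(2.2353) = 2.8456.
Posterior log-odds = -0.48661, so posterior odds = exp(-0.48661) = 0.61471.

Posterior odds ≈ 0.615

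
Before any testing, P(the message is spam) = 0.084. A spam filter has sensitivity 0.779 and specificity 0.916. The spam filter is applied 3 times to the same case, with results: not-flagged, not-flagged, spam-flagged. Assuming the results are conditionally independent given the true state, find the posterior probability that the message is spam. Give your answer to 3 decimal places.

Posterior P(H) ≈ 0.047

Let H be the event that the message is spam; start with P(H) = 0.084. P('spam-flagged'|H) = 0.779, P('spam-flagged'|¬H) = 0.084.
Update on result 1 ('not-flagged'): P(H) ← 0.221·0.0840 / (0.221·0.0840 + 0.916·0.9160) = 0.018564/0.85762 = 0.0216.
Update on result 2 ('not-flagged'): P(H) ← 0.221·0.0216 / (0.221·0.0216 + 0.916·0.9784) = 0.0047838/0.90096 = 0.0053.
Update on result 3 ('spam-flagged'): P(H) ← 0.779·0.0053 / (0.779·0.0053 + 0.084·0.9947) = 0.0041362/0.087690 = 0.0472.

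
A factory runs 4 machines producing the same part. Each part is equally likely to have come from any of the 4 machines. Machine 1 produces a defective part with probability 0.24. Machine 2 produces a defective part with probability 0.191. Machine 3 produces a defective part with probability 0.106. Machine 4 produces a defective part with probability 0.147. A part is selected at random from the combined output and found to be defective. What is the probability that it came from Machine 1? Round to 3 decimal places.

Posterior probability ≈ 0.351

Tabulate prior·likelihood by source: [1] prior 0.25, lik 0.24, product 0.06000; [2] prior 0.25, lik 0.191, product 0.04775; [3] prior 0.25, lik 0.106, product 0.02650; [4] prior 0.25, lik 0.147, product 0.03675.
Normalizing constant = 0.17100; the posterior for Machine 1 is its product over the sum, 0.06000/0.17100 = 0.351.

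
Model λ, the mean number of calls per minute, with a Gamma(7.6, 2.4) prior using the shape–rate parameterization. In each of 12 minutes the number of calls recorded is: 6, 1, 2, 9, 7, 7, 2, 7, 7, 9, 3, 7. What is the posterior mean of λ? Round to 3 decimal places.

The Poisson likelihood adds the total count to the shape and the number of exposure periods to the rate. Here ∑xᵢ = 67 and n = 12, so shape 7.6→74.6 and rate 2.4→14.4.
E[λ | data] = 74.6/14.4 = 5.181.

Posterior mean ≈ 5.181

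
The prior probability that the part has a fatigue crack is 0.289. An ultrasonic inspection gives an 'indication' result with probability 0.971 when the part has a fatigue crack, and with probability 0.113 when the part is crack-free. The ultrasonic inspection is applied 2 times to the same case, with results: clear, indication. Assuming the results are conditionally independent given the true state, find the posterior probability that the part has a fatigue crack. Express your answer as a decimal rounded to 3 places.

Posterior P(H) ≈ 0.102

With H the event that the part has a fatigue crack, the joint likelihood of the observed sequence is P(data|H) = 0.029·0.971 = 0.028159 and P(data|¬H) = 0.887·0.113 = 0.10023.
Bayes: P(H|data) = 0.289·0.028159 / (0.289·0.028159 + 0.711·0.10023) = 0.0081380/0.079402 = 0.1025.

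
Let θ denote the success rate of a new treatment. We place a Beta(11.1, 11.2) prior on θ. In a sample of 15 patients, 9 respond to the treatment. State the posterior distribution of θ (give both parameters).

The binomial likelihood is conjugate to the Beta prior: with 9 successes and 6 failures, the posterior is Beta(11.1+9, 11.2+6) = Beta(20.1, 17.2).

Posterior: Beta(20.1, 17.2)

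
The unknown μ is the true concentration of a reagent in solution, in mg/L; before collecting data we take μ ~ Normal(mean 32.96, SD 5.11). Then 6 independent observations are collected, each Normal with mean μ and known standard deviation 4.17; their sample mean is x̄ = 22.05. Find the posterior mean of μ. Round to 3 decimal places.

Prior precision 1/τ₀² = 1/5.11² = 0.0382964; data precision n/σ² = 6/4.17² = 0.345048.
Posterior precision = 0.0382964 + 0.345048 = 0.383344.
Posterior mean = (0.0382964·32.96 + 0.345048·22.05) / 0.383344 = 23.140.

Posterior mean ≈ 23.140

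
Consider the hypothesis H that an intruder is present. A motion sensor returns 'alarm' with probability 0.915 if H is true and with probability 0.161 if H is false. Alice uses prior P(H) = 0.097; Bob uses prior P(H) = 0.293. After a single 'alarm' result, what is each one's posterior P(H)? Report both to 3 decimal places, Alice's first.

The likelihood ratio for an 'alarm' result is 0.915/0.161 = 5.6832.
Alice: prior odds 0.097/0.903 = 0.10742; posterior odds 0.61049; posterior probability 0.379.
Bob: prior odds 0.293/0.707 = 0.41443; posterior odds 2.3553; posterior probability 0.702.

Alice: 0.379; Bob: 0.702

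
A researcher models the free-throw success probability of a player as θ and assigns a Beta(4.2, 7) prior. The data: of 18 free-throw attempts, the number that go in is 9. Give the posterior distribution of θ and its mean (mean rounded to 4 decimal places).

The binomial likelihood is conjugate to the Beta prior: with 9 successes and 9 failures, the posterior is Beta(4.2+9, 7+9) = Beta(13.2, 16).
E[θ | data] = 13.2/(13.2+16) = 0.4521.

Posterior: Beta(13.2, 16); mean ≈ 0.4521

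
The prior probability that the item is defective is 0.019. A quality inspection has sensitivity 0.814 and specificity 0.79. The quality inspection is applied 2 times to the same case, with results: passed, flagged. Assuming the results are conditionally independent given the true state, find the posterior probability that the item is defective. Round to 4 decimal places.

Posterior P(H) ≈ 0.0174

With H the event that the item is defective, the joint likelihood of the observed sequence is P(data|H) = 0.186·0.814 = 0.15140 and P(data|¬H) = 0.79·0.21 = 0.16590.
Bayes: P(H|data) = 0.019·0.15140 / (0.019·0.15140 + 0.981·0.16590) = 0.0028767/0.16562 = 0.0174.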